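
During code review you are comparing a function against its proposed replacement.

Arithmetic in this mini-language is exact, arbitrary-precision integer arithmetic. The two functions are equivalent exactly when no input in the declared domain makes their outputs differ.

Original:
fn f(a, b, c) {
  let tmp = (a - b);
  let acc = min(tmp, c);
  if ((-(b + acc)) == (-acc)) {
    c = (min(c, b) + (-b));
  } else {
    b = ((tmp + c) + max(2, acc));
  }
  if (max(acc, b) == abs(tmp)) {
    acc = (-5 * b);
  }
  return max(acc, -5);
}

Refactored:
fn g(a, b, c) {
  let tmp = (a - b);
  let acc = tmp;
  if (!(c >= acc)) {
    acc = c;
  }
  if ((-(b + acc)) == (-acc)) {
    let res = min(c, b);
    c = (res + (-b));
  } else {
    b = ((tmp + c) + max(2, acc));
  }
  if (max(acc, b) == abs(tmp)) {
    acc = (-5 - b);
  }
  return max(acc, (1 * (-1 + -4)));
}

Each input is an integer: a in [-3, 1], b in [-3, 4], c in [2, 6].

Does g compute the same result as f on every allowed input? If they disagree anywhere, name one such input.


Run the pair on a=0, b=0, c=2.
f: tmp := 0 | acc := 0 | ((-(b + acc)) == (-acc)): true | c := 0 | (max(acc, b) == abs(tmp)): true | acc := 0 | result 0
g: tmp := 0 | acc := 0 | (!(c >= acc)): false | ((-(b + acc)) == (-acc)): true | res := 0 | c := 0 | (max(acc, b) == abs(tmp)): true | acc := -5 | result -5
0 against -5: the behavior changed.
verdict: not equivalent; witness: a=0, b=0, c=2


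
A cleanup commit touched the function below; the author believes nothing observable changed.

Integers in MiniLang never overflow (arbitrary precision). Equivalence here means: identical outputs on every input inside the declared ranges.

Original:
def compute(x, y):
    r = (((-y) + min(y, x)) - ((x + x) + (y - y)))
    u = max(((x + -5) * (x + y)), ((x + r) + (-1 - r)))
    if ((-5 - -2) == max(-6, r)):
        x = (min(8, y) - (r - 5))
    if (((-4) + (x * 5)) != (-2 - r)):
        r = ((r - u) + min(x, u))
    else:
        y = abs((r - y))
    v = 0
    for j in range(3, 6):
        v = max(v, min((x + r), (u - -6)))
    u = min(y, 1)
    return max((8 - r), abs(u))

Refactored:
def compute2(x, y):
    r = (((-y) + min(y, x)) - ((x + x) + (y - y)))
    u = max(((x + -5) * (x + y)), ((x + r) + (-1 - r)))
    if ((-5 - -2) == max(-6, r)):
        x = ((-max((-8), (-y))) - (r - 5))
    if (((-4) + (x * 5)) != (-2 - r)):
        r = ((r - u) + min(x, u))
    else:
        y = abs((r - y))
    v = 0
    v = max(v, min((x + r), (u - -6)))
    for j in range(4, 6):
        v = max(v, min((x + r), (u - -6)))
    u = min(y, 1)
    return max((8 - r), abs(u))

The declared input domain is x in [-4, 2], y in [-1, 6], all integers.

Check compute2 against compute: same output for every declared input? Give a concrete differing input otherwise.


The two are interchangeable: constant usage differs, and min/max/abs usage differs, and loop structure differs, and arithmetic usage differs, and statement counts differ, and every declared input agrees.
Tracing x=-4, y=0: compute: r=4, then u=36, then ((-5 - -2) == max(-6, r)) is false, then (((-4) + (x * 5)) != (-2 - r)) is true, then r=-36, then v=0, then (j=3), then v=0, then (j=4), then v=0, then (j=5), then v=0, then u=0, then returns 44 | compute2: r=4, then u=36, then ((-5 - -2) == max(-6, r)) is false, then (((-4) + (x * 5)) != (-2 - r)) is true, then r=-36, then v=0, then v=0, then (j=4), then v=0, then (j=5), then v=0, then u=0, then returns 44 — matching result 44.
Sweeping the whole domain (56 inputs) finds no disagreement.
verdict: equivalent


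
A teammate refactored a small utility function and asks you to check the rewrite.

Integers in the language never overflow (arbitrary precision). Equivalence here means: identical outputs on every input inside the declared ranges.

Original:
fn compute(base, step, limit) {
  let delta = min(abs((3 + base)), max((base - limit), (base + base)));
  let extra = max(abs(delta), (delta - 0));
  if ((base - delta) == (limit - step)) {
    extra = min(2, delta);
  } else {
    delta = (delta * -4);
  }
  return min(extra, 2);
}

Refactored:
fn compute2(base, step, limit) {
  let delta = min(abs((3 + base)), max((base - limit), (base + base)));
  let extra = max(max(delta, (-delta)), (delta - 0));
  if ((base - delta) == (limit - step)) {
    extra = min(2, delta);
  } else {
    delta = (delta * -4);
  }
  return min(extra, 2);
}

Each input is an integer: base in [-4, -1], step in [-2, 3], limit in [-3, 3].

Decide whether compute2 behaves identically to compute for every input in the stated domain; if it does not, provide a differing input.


Comparing the listings, the differences include: min/max/abs usage differs.
One worked example (base=-4, step=3, limit=-3) — compute: delta becomes -1; next extra becomes 1; next ((base - delta) == (limit - step)) evaluates to false; next delta becomes 4; next final value 1; compute2: delta becomes -1; next extra becomes 1; next ((base - delta) == (limit - step)) evaluates to false; next delta becomes 4; next final value 1; agreement on 1.
Sweeping the whole domain (168 inputs) finds no disagreement.
verdict: equivalent


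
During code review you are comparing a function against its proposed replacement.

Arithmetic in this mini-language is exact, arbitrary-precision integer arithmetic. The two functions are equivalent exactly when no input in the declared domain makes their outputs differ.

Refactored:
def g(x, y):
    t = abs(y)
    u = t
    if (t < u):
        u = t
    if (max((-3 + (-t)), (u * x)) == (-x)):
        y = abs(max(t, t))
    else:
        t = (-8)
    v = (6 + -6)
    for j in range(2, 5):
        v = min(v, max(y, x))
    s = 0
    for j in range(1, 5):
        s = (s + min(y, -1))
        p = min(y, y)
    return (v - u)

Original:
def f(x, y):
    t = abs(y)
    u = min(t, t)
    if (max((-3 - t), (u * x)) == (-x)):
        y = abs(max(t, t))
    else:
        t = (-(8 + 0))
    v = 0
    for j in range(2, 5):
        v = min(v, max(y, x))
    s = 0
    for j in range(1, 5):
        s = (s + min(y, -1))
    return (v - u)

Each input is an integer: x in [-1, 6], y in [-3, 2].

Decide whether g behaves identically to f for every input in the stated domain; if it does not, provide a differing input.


Comparing the listings, the differences include: comparison usage differs, and statement counts differ, and branching structure differs, and local variable names differ, and constant usage differs, and arithmetic usage differs.
Tracing x=4, y=-1: f: t = 1; u = 1; (max((-3 - t), (u * x)) == (-x)) -> false; t = -8; v = 0; [j=2]; v = 0; [j=3]; v = 0; [j=4]; v = 0; s = 0; [j=1]; s = -1; [j=2]; s = -2; [j=3]; s = -3; [j=4]; s = -4; return -1 | g: t = 1; u = 1; (t < u) -> false; (max((-3 + (-t)), (u * x)) == (-x)) -> false; t = -8; v = 0; [j=2]; v = 0; [j=3]; v = 0; [j=4]; v = 0; s = 0; [j=1]; s = -1; p = -1; [j=2]; s = -2; p = -1; [j=3]; s = -3; p = -1; [j=4]; s = -4; p = -1; return -1 — matching result -1.
An exhaustive pass over the 48 declared inputs shows identical outputs.
verdict: equivalent


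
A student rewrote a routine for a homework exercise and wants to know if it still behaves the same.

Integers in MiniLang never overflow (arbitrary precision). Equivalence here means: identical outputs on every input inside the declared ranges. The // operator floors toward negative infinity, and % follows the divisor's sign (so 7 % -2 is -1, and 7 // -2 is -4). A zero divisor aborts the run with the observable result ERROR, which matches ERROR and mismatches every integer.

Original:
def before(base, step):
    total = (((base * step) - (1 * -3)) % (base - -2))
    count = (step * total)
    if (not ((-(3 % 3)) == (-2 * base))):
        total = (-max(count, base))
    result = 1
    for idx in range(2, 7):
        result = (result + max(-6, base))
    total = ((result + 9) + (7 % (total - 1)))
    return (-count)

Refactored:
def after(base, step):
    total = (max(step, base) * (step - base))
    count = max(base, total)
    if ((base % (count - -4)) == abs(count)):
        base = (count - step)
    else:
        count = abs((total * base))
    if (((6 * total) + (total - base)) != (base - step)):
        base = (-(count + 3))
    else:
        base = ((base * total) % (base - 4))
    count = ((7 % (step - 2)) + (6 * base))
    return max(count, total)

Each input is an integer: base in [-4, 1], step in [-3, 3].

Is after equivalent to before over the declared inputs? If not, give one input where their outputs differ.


Consider the input base=-4, step=-2.
before: total becomes -1; next count becomes 2; next (not ((-(3 % 3)) == (-2 * base))) evaluates to true; next total becomes -2; next result becomes 1; next at idx=2:; next result becomes -3; next at idx=3:; next result becomes -7; next at idx=4:; next result becomes -11; next at idx=5:; next result becomes -15; next at idx=6:; next result becomes -19; next total becomes -12; next final value -2
after: total becomes -4; next count becomes -4; next hits division by zero so the output is ERROR
-2 vs ERROR — the two versions disagree here.
verdict: not equivalent; witness: base=-4, step=-2


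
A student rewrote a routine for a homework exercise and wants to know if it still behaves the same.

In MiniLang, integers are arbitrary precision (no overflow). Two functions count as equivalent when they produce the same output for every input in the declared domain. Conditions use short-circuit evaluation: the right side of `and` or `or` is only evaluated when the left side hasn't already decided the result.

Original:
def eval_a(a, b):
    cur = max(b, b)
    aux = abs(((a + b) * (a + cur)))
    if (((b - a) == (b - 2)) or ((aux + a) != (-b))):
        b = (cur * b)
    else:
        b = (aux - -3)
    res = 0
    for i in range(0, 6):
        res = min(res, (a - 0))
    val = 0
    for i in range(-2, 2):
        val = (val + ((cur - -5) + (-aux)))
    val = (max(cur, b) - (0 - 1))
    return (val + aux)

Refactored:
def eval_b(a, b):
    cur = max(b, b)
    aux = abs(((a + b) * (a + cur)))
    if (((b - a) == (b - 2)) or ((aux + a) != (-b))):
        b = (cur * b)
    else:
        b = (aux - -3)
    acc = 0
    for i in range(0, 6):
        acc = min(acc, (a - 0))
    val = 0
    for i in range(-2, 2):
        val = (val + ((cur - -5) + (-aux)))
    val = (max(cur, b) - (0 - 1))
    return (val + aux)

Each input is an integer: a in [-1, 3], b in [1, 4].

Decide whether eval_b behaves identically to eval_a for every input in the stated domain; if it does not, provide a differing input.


Reading the diff, among the changes: local variable names differ.
As a probe, take a=-1, b=2: eval_a runs cur := 2 | aux := 1 | (((b - a) == (b - 2)) or ((aux + a) != (-b))): true | b := 4 | res := 0 | iter i=0: | res := -1 | iter i=1: | res := -1 | iter i=2: | res := -1 | iter i=3: | res := -1 | iter i=4: | res := -1 | iter i=5: | res := -1 | val := 0 | iter i=-2: | val := 6 | iter i=-1: | val := 12 | iter i=0: | val := 18 | iter i=1: | val := 24 | val := 5 | result 6; eval_b runs cur := 2 | aux := 1 | (((b - a) == (b - 2)) or ((aux + a) != (-b))): true | b := 4 | acc := 0 | iter i=0: | acc := -1 | iter i=1: | acc := -1 | iter i=2: | acc := -1 | iter i=3: | acc := -1 | iter i=4: | acc := -1 | iter i=5: | acc := -1 | val := 0 | iter i=-2: | val := 6 | iter i=-1: | val := 12 | iter i=0: | val := 18 | iter i=1: | val := 24 | val := 5 | result 6; both end at 6.
Checked all 20 inputs in the declared domain: the outputs agree on every one.
verdict: equivalent


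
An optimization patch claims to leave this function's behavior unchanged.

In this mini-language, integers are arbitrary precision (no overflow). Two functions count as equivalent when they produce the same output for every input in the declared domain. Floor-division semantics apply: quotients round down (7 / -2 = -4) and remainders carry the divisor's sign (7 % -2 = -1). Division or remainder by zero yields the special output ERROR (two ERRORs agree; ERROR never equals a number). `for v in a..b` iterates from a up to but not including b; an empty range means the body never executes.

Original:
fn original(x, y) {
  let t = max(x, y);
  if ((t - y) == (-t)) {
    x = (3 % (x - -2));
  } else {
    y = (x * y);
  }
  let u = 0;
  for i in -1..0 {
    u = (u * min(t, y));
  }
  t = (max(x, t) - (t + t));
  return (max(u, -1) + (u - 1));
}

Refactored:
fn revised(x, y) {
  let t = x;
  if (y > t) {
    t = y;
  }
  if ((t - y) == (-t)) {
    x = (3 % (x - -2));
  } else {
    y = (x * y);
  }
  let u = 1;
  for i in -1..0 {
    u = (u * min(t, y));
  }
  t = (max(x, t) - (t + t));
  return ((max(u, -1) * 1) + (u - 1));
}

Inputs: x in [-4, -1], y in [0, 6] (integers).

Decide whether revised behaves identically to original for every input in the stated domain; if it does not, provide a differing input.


At x=-4, y=1: original gives -1, revised gives -6.
verdict: not equivalent; witness: x=-4, y=1


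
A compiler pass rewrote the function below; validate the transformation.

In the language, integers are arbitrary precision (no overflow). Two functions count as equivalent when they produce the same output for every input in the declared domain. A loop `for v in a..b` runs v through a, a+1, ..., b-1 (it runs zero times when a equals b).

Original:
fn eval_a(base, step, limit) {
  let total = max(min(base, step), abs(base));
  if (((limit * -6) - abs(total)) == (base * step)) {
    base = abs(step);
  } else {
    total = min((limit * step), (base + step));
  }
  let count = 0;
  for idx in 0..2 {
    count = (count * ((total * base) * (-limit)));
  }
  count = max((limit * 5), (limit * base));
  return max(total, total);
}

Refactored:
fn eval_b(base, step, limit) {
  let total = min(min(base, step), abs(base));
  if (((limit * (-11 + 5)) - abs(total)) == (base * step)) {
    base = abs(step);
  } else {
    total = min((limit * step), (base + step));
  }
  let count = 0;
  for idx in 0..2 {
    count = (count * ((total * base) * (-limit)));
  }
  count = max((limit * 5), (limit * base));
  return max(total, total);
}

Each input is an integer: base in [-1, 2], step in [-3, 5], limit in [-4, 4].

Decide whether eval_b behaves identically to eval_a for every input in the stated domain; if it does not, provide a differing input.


There is a counterexample at base=-1, step=-3, limit=-1: -4 on one side, -3 on the other.
eval_a: total becomes 1; next (((limit * -6) - abs(total)) == (base * step)) evaluates to false; next total becomes -4; next count becomes 0; next at idx=0:; next count becomes 0; next at idx=1:; next count becomes 0; next count becomes 1; next final value -4
eval_b: total becomes -3; next (((limit * (-11 + 5)) - abs(total)) == (base * step)) evaluates to true; next base becomes 3; next count becomes 0; next at idx=0:; next count becomes 0; next at idx=1:; next count becomes 0; next count becomes -3; next final value -3
verdict: not equivalent; witness: base=-1, step=-3, limit=-1


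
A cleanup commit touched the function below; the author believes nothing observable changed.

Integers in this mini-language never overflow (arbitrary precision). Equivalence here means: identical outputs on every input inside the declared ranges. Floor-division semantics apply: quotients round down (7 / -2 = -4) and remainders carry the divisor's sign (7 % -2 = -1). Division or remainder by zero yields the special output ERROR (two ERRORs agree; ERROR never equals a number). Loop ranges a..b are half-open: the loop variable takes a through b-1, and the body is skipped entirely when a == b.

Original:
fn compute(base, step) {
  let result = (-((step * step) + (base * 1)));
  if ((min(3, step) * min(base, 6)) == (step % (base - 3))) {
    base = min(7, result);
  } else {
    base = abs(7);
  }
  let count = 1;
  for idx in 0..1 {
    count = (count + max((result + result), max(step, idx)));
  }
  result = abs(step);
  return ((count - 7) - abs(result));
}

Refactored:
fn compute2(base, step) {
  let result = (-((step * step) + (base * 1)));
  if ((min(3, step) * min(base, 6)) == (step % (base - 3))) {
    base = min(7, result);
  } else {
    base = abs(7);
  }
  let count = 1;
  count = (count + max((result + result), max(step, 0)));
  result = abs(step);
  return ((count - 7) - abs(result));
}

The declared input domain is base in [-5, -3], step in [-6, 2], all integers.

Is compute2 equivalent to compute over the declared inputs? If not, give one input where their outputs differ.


The two are interchangeable: constant usage differs, plus local variable names differ, plus statement counts differ, plus loop structure differs, and every declared input agrees.
As a probe, take base=-5, step=-5: compute runs result becomes -20; next ((min(3, step) * min(base, 6)) == (step % (base - 3))) evaluates to false; next base becomes 7; next count becomes 1; next at idx=0:; next count becomes 1; next result becomes 5; next final value -11; compute2 runs result becomes -20; next ((min(3, step) * min(base, 6)) == (step % (base - 3))) evaluates to false; next base becomes 7; next count becomes 1; next count becomes 1; next result becomes 5; next final value -11; both end at -11.
Checked all 27 inputs in the declared domain: the outputs agree on every one.
verdict: equivalent


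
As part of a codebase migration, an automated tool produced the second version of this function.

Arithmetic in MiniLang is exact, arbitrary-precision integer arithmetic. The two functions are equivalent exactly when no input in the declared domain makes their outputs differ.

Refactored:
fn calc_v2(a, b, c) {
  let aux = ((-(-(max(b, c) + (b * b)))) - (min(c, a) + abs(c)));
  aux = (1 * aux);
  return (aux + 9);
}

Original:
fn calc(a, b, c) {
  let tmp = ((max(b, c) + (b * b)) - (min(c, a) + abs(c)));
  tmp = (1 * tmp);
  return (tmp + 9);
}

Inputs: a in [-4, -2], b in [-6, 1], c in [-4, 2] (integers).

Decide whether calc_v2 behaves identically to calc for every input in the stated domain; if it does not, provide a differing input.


Behavior is preserved: although local variable names differ, the outputs never diverge.
Spot check at a=-2, b=-4, c=1 — calc: tmp becomes 18; next tmp becomes 18; next final value 27. calc_v2: aux becomes 18; next aux becomes 18; next final value 27. Both give 27.
Sweeping the whole domain (168 inputs) finds no disagreement.
verdict: equivalent


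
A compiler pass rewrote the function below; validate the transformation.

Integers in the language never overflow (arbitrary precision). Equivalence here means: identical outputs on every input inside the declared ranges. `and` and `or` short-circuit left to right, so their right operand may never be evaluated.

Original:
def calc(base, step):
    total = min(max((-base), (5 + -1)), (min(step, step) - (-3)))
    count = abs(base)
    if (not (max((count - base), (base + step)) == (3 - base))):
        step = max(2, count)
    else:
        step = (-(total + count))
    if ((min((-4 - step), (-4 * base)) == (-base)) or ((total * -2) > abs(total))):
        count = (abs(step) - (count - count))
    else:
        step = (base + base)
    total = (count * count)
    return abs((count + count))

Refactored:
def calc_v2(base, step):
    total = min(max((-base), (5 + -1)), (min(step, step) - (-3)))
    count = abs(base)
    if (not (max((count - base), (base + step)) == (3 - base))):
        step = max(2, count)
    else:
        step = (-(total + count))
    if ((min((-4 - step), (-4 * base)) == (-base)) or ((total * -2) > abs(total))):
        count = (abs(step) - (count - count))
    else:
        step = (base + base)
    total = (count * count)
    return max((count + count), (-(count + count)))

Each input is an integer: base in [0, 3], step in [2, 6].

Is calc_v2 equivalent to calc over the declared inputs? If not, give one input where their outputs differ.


Reading the diff, among the changes: min/max/abs usage differs; arithmetic usage differs.
One worked example (base=2, step=4) — calc: total := 4 | count := 2 | (not (max((count - base), (base + step)) == (3 - base))): true | step := 2 | ((min((-4 - step), (-4 * base)) == (-base)) or ((total * -2) > abs(total))): false | step := 4 | total := 4 | result 4; calc_v2: total := 4 | count := 2 | (not (max((count - base), (base + step)) == (3 - base))): true | step := 2 | ((min((-4 - step), (-4 * base)) == (-base)) or ((total * -2) > abs(total))): false | step := 4 | total := 4 | result 4; agreement on 4.
An exhaustive pass over the 20 declared inputs shows identical outputs.
verdict: equivalent


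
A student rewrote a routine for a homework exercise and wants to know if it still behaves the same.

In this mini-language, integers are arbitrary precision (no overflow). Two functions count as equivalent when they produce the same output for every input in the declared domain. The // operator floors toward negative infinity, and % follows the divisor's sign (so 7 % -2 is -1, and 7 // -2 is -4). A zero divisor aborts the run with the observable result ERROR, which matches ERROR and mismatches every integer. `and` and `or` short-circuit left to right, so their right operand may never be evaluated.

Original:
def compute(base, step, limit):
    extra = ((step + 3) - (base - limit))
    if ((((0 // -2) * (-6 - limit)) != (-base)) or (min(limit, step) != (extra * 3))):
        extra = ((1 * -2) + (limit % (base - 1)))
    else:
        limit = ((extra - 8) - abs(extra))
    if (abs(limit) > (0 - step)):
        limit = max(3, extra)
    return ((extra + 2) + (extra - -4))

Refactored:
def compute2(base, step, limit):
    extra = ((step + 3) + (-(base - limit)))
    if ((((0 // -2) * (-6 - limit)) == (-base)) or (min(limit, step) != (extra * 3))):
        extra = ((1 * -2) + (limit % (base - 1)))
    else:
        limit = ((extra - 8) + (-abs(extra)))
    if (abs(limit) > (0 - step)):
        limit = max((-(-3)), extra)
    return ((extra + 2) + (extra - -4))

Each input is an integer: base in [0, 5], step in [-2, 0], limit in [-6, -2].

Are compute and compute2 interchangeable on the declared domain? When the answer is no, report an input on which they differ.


These are not equivalent — on base=0, step=-1, limit=-3 the outputs split (4 vs 2).
compute: extra := -1 | ((((0 // -2) * (-6 - limit)) != (-base)) or (min(limit, step) != (extra * 3))): false | limit := -10 | (abs(limit) > (0 - step)): true | limit := 3 | result 4
compute2: extra := -1 | ((((0 // -2) * (-6 - limit)) == (-base)) or (min(limit, step) != (extra * 3))): true | extra := -2 | (abs(limit) > (0 - step)): true | limit := 3 | result 2
verdict: not equivalent; witness: base=0, step=-1, limit=-3


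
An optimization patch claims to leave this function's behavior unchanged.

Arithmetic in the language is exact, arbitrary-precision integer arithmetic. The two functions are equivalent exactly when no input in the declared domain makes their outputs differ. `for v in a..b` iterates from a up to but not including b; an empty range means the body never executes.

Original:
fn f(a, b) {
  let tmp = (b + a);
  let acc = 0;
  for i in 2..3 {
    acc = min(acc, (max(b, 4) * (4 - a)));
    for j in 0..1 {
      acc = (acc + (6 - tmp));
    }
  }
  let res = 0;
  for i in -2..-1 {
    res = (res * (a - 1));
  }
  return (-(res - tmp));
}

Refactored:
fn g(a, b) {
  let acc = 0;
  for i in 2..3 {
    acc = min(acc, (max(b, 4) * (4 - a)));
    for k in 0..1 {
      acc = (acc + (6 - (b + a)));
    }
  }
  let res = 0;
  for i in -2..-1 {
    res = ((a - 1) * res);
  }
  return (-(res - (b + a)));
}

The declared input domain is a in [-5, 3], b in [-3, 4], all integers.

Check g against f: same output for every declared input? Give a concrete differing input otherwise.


Reading the diff, among the changes: local variable names differ; and arithmetic usage differs; and statement counts differ.
Spot check at a=-3, b=2 — f: tmp becomes -1; next acc becomes 0; next at i=2:; next acc becomes 0; next at j=0:; next acc becomes 7; next res becomes 0; next at i=-2:; next res becomes 0; next final value -1. g: acc becomes 0; next at i=2:; next acc becomes 0; next at k=0:; next acc becomes 7; next res becomes 0; next at i=-2:; next res becomes 0; next final value -1. Both give -1.
Sweeping the whole domain (72 inputs) finds no disagreement.
verdict: equivalent


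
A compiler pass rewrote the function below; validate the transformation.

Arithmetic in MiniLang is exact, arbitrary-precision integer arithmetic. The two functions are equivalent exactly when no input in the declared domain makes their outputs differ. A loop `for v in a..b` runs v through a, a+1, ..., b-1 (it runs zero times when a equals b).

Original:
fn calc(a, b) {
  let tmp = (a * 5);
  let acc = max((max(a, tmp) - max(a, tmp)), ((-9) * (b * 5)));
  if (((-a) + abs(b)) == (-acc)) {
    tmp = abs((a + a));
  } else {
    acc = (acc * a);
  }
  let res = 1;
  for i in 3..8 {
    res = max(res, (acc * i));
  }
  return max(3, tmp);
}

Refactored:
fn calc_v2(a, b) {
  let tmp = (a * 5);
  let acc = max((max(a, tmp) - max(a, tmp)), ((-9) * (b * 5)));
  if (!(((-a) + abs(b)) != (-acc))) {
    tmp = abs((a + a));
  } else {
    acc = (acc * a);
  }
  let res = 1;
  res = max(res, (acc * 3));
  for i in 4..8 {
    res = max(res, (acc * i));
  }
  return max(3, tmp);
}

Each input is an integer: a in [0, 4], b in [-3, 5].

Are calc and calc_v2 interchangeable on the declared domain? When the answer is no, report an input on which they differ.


Differences: loop structure differs, and boolean connective usage differs, and min/max/abs usage differs, and comparison usage differs, and arithmetic usage differs, and statement counts differ, and constant usage differs — yet all 45 inputs agree.
verdict: equivalent


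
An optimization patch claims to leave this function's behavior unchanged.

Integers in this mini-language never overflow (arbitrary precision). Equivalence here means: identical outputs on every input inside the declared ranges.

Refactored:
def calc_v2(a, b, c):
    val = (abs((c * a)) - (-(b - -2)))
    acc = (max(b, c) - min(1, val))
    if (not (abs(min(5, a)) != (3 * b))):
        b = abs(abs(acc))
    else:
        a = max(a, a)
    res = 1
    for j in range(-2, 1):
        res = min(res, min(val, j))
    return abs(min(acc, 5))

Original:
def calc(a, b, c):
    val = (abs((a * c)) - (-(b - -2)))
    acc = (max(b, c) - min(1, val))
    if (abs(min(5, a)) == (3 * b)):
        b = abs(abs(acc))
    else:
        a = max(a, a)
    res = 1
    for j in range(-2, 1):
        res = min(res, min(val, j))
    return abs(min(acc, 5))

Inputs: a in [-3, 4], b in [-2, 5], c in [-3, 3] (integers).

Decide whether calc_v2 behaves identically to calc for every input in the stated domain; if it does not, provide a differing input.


The two are interchangeable: comparison usage differs; and boolean connective usage differs, and every declared input agrees.
Tracing a=4, b=4, c=-1: calc: val := 10 | acc := 3 | (abs(min(5, a)) == (3 * b)): false | a := 4 | res := 1 | iter j=-2: | res := -2 | iter j=-1: | res := -2 | iter j=0: | res := -2 | result 3 | calc_v2: val := 10 | acc := 3 | (not (abs(min(5, a)) != (3 * b))): false | a := 4 | res := 1 | iter j=-2: | res := -2 | iter j=-1: | res := -2 | iter j=0: | res := -2 | result 3 — matching result 3.
Across all 448 domain points the two functions coincide.
verdict: equivalent


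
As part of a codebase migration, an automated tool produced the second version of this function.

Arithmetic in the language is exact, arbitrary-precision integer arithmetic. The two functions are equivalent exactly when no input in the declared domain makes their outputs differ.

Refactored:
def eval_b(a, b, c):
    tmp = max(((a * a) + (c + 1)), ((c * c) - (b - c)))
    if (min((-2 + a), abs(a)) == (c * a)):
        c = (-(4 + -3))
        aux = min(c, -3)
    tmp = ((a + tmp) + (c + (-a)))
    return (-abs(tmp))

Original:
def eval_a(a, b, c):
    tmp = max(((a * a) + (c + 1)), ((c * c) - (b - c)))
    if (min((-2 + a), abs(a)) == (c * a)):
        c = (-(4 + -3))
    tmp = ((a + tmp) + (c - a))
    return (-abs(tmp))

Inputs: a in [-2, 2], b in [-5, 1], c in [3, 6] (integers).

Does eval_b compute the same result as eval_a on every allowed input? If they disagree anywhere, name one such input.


Equivalent — the differences include constant usage differs; also statement counts differ; also arithmetic usage differs; also local variable names differ; also min/max/abs usage differs, yet no declared input distinguishes the two.
One worked example (a=-1, b=-2, c=3) — eval_a: tmp := 14 | (min((-2 + a), abs(a)) == (c * a)): true | c := -1 | tmp := 13 | result -13; eval_b: tmp := 14 | (min((-2 + a), abs(a)) == (c * a)): true | c := -1 | aux := -3 | tmp := 13 | result -13; agreement on -13.
Across all 140 domain points the two functions coincide.
verdict: equivalent


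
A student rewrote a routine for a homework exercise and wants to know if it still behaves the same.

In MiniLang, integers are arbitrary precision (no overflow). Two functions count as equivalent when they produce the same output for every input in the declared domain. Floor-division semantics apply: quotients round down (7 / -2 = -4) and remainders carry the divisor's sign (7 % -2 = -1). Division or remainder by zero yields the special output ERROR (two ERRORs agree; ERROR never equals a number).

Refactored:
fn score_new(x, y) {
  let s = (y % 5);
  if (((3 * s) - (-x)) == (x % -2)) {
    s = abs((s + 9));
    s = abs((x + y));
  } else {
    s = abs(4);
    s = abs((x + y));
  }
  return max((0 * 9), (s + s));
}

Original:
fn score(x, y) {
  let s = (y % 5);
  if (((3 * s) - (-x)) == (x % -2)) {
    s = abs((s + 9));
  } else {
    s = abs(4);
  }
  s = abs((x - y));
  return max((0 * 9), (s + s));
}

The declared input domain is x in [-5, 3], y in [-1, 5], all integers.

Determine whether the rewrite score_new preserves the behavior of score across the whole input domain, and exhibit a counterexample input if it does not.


Take x=-5, y=-1.
score: s = 4; (((3 * s) - (-x)) == (x % -2)) -> false; s = 4; s = 4; return 8
score_new: s = 4; (((3 * s) - (-x)) == (x % -2)) -> false; s = 4; s = 6; return 12
8 vs 12 — the two versions disagree here.
verdict: not equivalent; witness: x=-5, y=-1


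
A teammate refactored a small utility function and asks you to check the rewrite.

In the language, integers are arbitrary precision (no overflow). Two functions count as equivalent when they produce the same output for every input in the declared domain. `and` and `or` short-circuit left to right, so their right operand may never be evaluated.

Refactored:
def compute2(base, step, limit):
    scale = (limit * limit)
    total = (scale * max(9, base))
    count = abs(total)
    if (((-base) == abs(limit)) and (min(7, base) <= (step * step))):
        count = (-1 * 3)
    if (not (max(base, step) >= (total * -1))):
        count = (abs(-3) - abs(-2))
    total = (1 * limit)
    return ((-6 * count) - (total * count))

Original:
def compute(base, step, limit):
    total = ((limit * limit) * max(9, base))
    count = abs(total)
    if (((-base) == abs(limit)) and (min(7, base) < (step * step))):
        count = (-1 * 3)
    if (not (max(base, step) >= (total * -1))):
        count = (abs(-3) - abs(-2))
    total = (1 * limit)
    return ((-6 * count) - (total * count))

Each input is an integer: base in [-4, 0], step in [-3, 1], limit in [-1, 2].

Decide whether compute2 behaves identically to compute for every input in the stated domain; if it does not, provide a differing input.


The rewrite breaks on base=0, step=0, limit=0, where the results are 0 and 18.
compute: total=0, then count=0, then (((-base) == abs(limit)) and (min(7, base) < (step * step))) is false, then (not (max(base, step) >= (total * -1))) is false, then total=0, then returns 0
compute2: scale=0, then total=0, then count=0, then (((-base) == abs(limit)) and (min(7, base) <= (step * step))) is true, then count=-3, then (not (max(base, step) >= (total * -1))) is false, then total=0, then returns 18
verdict: not equivalent; witness: base=0, step=0, limit=0


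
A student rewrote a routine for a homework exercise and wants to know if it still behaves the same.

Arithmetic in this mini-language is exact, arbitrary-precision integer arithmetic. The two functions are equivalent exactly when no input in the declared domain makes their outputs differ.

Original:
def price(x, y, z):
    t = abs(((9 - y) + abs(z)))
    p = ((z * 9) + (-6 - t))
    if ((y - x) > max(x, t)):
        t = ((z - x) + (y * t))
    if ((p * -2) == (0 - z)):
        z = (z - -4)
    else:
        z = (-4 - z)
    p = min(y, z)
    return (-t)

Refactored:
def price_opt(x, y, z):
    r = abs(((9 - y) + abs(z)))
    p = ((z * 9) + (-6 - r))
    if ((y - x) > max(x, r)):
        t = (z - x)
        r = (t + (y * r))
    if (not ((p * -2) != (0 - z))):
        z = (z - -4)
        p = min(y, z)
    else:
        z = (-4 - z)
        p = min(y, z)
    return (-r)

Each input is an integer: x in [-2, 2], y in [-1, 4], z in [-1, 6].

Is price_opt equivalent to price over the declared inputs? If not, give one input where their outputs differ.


Comparing the listings, the differences include: local variable names differ, plus statement counts differ, plus boolean connective usage differs, plus min/max/abs usage differs, plus comparison usage differs.
Spot check at x=-1, y=3, z=1 — price: t=7, then p=-4, then ((y - x) > max(x, t)) is false, then ((p * -2) == (0 - z)) is false, then z=-5, then p=-5, then returns -7. price_opt: r=7, then p=-4, then ((y - x) > max(x, r)) is false, then (not ((p * -2) != (0 - z))) is false, then z=-5, then p=-5, then returns -7. Both give -7.
Across all 240 domain points the two functions coincide.
verdict: equivalent


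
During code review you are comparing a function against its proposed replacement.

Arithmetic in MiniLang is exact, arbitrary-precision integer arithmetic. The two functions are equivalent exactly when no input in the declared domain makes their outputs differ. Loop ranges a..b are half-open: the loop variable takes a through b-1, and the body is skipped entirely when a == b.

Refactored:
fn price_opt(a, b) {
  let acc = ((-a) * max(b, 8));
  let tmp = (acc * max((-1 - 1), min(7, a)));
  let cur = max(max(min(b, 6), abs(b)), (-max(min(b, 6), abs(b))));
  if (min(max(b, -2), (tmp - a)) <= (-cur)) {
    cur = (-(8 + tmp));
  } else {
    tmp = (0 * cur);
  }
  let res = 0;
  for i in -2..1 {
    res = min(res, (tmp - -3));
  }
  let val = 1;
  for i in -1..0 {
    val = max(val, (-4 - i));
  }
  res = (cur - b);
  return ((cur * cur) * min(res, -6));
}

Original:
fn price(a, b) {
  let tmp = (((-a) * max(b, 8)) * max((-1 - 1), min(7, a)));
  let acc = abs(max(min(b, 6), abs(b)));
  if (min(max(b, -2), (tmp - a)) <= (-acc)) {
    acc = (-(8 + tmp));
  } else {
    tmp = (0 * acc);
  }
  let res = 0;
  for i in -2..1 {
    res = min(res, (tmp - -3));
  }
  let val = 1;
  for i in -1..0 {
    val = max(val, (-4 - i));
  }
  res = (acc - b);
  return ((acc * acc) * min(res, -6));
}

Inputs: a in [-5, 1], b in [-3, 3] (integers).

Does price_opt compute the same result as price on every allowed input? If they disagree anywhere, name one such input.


This is a faithful refactor — min/max/abs usage differs, local variable names differ, statement counts differ, constant usage differs, but the computed results match everywhere.
As a probe, take a=0, b=-1: price runs tmp becomes 0; next acc becomes 1; next (min(max(b, -2), (tmp - a)) <= (-acc)) evaluates to true; next acc becomes -8; next res becomes 0; next at i=-2:; next res becomes 0; next at i=-1:; next res becomes 0; next at i=0:; next res becomes 0; next val becomes 1; next at i=-1:; next val becomes 1; next res becomes -7; next final value -448; price_opt runs acc becomes 0; next tmp becomes 0; next cur becomes 1; next (min(max(b, -2), (tmp - a)) <= (-cur)) evaluates to true; next cur becomes -8; next res becomes 0; next at i=-2:; next res becomes 0; next at i=-1:; next res becomes 0; next at i=0:; next res becomes 0; next val becomes 1; next at i=-1:; next val becomes 1; next res becomes -7; next final value -448; both end at -448.
Checked all 49 inputs in the declared domain: the outputs agree on every one.
verdict: equivalent


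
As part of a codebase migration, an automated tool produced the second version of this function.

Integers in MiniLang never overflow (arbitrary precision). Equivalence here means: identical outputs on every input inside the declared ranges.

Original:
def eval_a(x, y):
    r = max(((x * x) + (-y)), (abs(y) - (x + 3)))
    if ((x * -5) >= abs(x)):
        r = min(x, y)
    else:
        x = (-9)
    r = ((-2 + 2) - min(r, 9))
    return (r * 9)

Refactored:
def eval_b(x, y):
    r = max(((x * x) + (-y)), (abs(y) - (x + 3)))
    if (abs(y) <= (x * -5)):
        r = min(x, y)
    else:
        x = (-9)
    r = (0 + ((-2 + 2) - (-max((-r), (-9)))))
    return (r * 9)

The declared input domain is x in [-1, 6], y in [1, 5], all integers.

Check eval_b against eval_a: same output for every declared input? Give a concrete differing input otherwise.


Try x=0, y=1.
eval_a: r := -1 | ((x * -5) >= abs(x)): true | r := 0 | r := 0 | result 0
eval_b: r := -1 | (abs(y) <= (x * -5)): false | x := -9 | r := 1 | result 9
0 vs 9 — the two versions disagree here.
verdict: not equivalent; witness: x=0, y=1


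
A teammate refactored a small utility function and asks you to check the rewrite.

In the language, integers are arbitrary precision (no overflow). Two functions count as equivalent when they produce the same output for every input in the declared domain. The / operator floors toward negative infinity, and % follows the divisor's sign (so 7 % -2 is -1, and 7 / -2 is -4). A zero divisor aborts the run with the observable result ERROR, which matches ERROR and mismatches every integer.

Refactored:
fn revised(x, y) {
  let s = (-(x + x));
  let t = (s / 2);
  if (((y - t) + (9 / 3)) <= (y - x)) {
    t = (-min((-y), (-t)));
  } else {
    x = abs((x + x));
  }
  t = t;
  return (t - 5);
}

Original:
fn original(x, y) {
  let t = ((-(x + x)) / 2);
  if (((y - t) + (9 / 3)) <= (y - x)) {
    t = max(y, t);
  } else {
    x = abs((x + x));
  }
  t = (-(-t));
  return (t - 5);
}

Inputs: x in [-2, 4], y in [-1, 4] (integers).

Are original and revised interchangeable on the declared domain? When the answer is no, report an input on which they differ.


Side by side, the visible changes include: local variable names differ; also statement counts differ; also min/max/abs usage differs.
Spot check at x=4, y=2 — original: t becomes -4; next (((y - t) + (9 / 3)) <= (y - x)) evaluates to false; next x becomes 8; next t becomes -4; next final value -9. revised: s becomes -8; next t becomes -4; next (((y - t) + (9 / 3)) <= (y - x)) evaluates to false; next x becomes 8; next t becomes -4; next final value -9. Both give -9.
Across all 42 domain points the two functions coincide.
verdict: equivalent


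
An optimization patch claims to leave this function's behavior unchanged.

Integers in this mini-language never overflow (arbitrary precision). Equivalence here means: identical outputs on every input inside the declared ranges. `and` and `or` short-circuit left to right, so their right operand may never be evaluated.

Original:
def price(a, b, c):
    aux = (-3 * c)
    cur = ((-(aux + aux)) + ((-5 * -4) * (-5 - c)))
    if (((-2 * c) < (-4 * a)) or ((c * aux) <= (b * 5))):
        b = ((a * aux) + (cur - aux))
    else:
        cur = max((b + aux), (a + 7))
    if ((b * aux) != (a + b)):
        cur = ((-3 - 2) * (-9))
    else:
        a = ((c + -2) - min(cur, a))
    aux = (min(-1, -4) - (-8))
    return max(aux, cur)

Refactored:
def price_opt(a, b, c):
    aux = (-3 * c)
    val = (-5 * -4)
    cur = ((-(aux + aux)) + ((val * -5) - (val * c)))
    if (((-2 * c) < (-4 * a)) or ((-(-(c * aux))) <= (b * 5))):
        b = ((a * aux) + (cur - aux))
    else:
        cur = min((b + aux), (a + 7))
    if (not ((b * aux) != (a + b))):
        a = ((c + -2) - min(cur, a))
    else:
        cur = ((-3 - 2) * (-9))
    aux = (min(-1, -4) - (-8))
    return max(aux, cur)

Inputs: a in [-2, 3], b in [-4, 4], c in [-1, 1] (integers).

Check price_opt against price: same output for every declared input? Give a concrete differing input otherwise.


On input a=1, b=-1, c=0, price returns 8 while price_opt returns 4.
verdict: not equivalent; witness: a=1, b=-1, c=0
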